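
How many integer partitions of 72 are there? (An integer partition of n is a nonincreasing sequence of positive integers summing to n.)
p(72) = 5392783

Compute p(n) via the recurrence p(n, m) = p(n, m−1) + p(n−m, m), where p(n, m) counts partitions of n with all parts ≤ m and p(n) = p(n, n). The base cases are p(0, m) = 1 and p(n, 0) = 0 for n > 0. Filling the table yields p(72) = 5392783. (Euler's pentagonal recurrence is an alternative.)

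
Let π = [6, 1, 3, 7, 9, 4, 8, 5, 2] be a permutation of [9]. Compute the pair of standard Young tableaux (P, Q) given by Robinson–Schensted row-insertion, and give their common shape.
P = [1, 2, 4, 5] / [3, 7, 8] / [6] / [9];  Q = [1, 3, 4, 5] / [2, 6, 7] / [8] / [9];  common shape = (4, 3, 1, 1)

Row-insert the values π_1, π_2, … into P one at a time, bumping the leftmost entry strictly greater than the inserted value down to the next row. The recording tableau Q records, in position (i, j), the step at which that cell was added to P.
  Insert 6 (step 1): P = [6];  Q = [1]
  Insert 1 (step 2): P = [1] / [6];  Q = [1] / [2]
  Insert 3 (step 3): P = [1, 3] / [6];  Q = [1, 3] / [2]
  Insert 7 (step 4): P = [1, 3, 7] / [6];  Q = [1, 3, 4] / [2]
  Insert 9 (step 5): P = [1, 3, 7, 9] / [6];  Q = [1, 3, 4, 5] / [2]
  Insert 4 (step 6): P = [1, 3, 4, 9] / [6, 7];  Q = [1, 3, 4, 5] / [2, 6]
  Insert 8 (step 7): P = [1, 3, 4, 8] / [6, 7, 9];  Q = [1, 3, 4, 5] / [2, 6, 7]
  Insert 5 (step 8): P = [1, 3, 4, 5] / [6, 7, 8] / [9];  Q = [1, 3, 4, 5] / [2, 6, 7] / [8]
  Insert 2 (step 9): P = [1, 2, 4, 5] / [3, 7, 8] / [6] / [9];  Q = [1, 3, 4, 5] / [2, 6, 7] / [8] / [9]
Final shape: (4, 3, 1, 1).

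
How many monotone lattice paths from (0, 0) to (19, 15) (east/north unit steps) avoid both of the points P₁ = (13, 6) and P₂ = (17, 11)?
Number of paths = 1449338640

Inclusion–exclusion. Total paths: C(34, 19) = 1855967520. Through P₁: C(19, 13)·C(15, 6) = 135795660. Through P₂: C(28, 17)·C(6, 2) = 322112700. Since P₁ is strictly southwest of P₂, a monotone path through both must visit P₁ then P₂; paths through both = C(19, 13)·C(9, 4)·C(6, 2) = 51279480. Avoid both = 1855967520 − 135795660 − 322112700 + 51279480 = 1449338640.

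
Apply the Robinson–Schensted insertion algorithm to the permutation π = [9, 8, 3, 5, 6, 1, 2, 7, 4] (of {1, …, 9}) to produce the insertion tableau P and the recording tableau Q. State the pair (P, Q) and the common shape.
P = [1, 2, 4, 7] / [3, 5, 6] / [8] / [9];  Q = [1, 4, 5, 8] / [2, 7, 9] / [3] / [6];  common shape = (4, 3, 1, 1)

Row-insert the values π_1, π_2, … into P one at a time, bumping the leftmost entry strictly greater than the inserted value down to the next row. The recording tableau Q records, in position (i, j), the step at which that cell was added to P.
  Insert 9 (step 1): P = [9];  Q = [1]
  Insert 8 (step 2): P = [8] / [9];  Q = [1] / [2]
  Insert 3 (step 3): P = [3] / [8] / [9];  Q = [1] / [2] / [3]
  Insert 5 (step 4): P = [3, 5] / [8] / [9];  Q = [1, 4] / [2] / [3]
  Insert 6 (step 5): P = [3, 5, 6] / [8] / [9];  Q = [1, 4, 5] / [2] / [3]
  Insert 1 (step 6): P = [1, 5, 6] / [3] / [8] / [9];  Q = [1, 4, 5] / [2] / [3] / [6]
  Insert 2 (step 7): P = [1, 2, 6] / [3, 5] / [8] / [9];  Q = [1, 4, 5] / [2, 7] / [3] / [6]
  Insert 7 (step 8): P = [1, 2, 6, 7] / [3, 5] / [8] / [9];  Q = [1, 4, 5, 8] / [2, 7] / [3] / [6]
  Insert 4 (step 9): P = [1, 2, 4, 7] / [3, 5, 6] / [8] / [9];  Q = [1, 4, 5, 8] / [2, 7, 9] / [3] / [6]
Final shape: (4, 3, 1, 1).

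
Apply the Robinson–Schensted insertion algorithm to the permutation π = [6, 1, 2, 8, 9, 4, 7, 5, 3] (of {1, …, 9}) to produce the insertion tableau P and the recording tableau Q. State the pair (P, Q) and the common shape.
P = [1, 2, 3, 5] / [4, 7, 9] / [6] / [8];  Q = [1, 3, 4, 5] / [2, 6, 7] / [8] / [9];  common shape = (4, 3, 1, 1)

Row-insert the values π_1, π_2, … into P one at a time, bumping the leftmost entry strictly greater than the inserted value down to the next row. The recording tableau Q records, in position (i, j), the step at which that cell was added to P.
  Insert 6 (step 1): P = [6];  Q = [1]
  Insert 1 (step 2): P = [1] / [6];  Q = [1] / [2]
  Insert 2 (step 3): P = [1, 2] / [6];  Q = [1, 3] / [2]
  Insert 8 (step 4): P = [1, 2, 8] / [6];  Q = [1, 3, 4] / [2]
  Insert 9 (step 5): P = [1, 2, 8, 9] / [6];  Q = [1, 3, 4, 5] / [2]
  Insert 4 (step 6): P = [1, 2, 4, 9] / [6, 8];  Q = [1, 3, 4, 5] / [2, 6]
  Insert 7 (step 7): P = [1, 2, 4, 7] / [6, 8, 9];  Q = [1, 3, 4, 5] / [2, 6, 7]
  Insert 5 (step 8): P = [1, 2, 4, 5] / [6, 7, 9] / [8];  Q = [1, 3, 4, 5] / [2, 6, 7] / [8]
  Insert 3 (step 9): P = [1, 2, 3, 5] / [4, 7, 9] / [6] / [8];  Q = [1, 3, 4, 5] / [2, 6, 7] / [8] / [9]
Final shape: (4, 3, 1, 1).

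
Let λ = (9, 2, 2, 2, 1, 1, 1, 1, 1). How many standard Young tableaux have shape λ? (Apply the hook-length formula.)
# SYT of shape (9, 2, 2, 2, 1, 1, 1, 1, 1) = 7113600

Hook-length formula: f^λ = n! / Π hook(c), product over all cells c of the Young diagram. For λ = (9, 2, 2, 2, 1, 1, 1, 1, 1), n = 20 boxes. Hook lengths by row (left-to-right, top-to-bottom): [17, 11, 7, 6, 5, 4, 3, 2, 1]; [9, 3]; [8, 2]; [7, 1]; [5]; [4]; [3]; [2]; [1]. Product of hooks = 342007142400. So f^λ = 20! / 342007142400 = 2432902008176640000 / 342007142400 = 7113600.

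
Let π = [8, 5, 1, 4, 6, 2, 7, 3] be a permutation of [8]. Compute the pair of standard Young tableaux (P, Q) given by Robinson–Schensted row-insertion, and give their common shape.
P = [1, 2, 3, 7] / [4, 6] / [5] / [8];  Q = [1, 4, 5, 7] / [2, 8] / [3] / [6];  common shape = (4, 2, 1, 1)

Row-insert the values π_1, π_2, … into P one at a time, bumping the leftmost entry strictly greater than the inserted value down to the next row. The recording tableau Q records, in position (i, j), the step at which that cell was added to P.
  Insert 8 (step 1): P = [8];  Q = [1]
  Insert 5 (step 2): P = [5] / [8];  Q = [1] / [2]
  Insert 1 (step 3): P = [1] / [5] / [8];  Q = [1] / [2] / [3]
  Insert 4 (step 4): P = [1, 4] / [5] / [8];  Q = [1, 4] / [2] / [3]
  Insert 6 (step 5): P = [1, 4, 6] / [5] / [8];  Q = [1, 4, 5] / [2] / [3]
  Insert 2 (step 6): P = [1, 2, 6] / [4] / [5] / [8];  Q = [1, 4, 5] / [2] / [3] / [6]
  Insert 7 (step 7): P = [1, 2, 6, 7] / [4] / [5] / [8];  Q = [1, 4, 5, 7] / [2] / [3] / [6]
  Insert 3 (step 8): P = [1, 2, 3, 7] / [4, 6] / [5] / [8];  Q = [1, 4, 5, 7] / [2, 8] / [3] / [6]
Final shape: (4, 2, 1, 1).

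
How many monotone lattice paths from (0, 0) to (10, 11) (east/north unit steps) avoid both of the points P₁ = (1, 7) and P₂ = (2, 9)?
Number of paths = 345601

Inclusion–exclusion. Total paths: C(21, 10) = 352716. Through P₁: C(8, 1)·C(13, 9) = 5720. Through P₂: C(11, 2)·C(10, 8) = 2475. Since P₁ is strictly southwest of P₂, a monotone path through both must visit P₁ then P₂; paths through both = C(8, 1)·C(3, 1)·C(10, 8) = 1080. Avoid both = 352716 − 5720 − 2475 + 1080 = 345601.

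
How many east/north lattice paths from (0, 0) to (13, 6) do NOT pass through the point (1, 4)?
Number of paths = 26677

Total paths from (0, 0) to (13, 6): C(19, 13) = 27132. Paths through (1, 4): (paths (0, 0) → (1, 4)) × (paths (1, 4) → (13, 6)) = C(5, 1) · C(14, 12) = 5 · 91 = 455. Avoidance count = 27132 − 455 = 26677.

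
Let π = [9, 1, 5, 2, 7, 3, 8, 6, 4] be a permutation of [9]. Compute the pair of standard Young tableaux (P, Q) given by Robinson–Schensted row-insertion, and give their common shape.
P = [1, 2, 3, 4] / [5, 6, 8] / [7] / [9];  Q = [1, 3, 5, 7] / [2, 6, 8] / [4] / [9];  common shape = (4, 3, 1, 1)

Row-insert the values π_1, π_2, … into P one at a time, bumping the leftmost entry strictly greater than the inserted value down to the next row. The recording tableau Q records, in position (i, j), the step at which that cell was added to P.
  Insert 9 (step 1): P = [9];  Q = [1]
  Insert 1 (step 2): P = [1] / [9];  Q = [1] / [2]
  Insert 5 (step 3): P = [1, 5] / [9];  Q = [1, 3] / [2]
  Insert 2 (step 4): P = [1, 2] / [5] / [9];  Q = [1, 3] / [2] / [4]
  Insert 7 (step 5): P = [1, 2, 7] / [5] / [9];  Q = [1, 3, 5] / [2] / [4]
  Insert 3 (step 6): P = [1, 2, 3] / [5, 7] / [9];  Q = [1, 3, 5] / [2, 6] / [4]
  Insert 8 (step 7): P = [1, 2, 3, 8] / [5, 7] / [9];  Q = [1, 3, 5, 7] / [2, 6] / [4]
  Insert 6 (step 8): P = [1, 2, 3, 6] / [5, 7, 8] / [9];  Q = [1, 3, 5, 7] / [2, 6, 8] / [4]
  Insert 4 (step 9): P = [1, 2, 3, 4] / [5, 6, 8] / [7] / [9];  Q = [1, 3, 5, 7] / [2, 6, 8] / [4] / [9]
Final shape: (4, 3, 1, 1).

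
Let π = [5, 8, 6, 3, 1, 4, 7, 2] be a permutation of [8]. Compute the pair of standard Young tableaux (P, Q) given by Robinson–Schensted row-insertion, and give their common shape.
P = [1, 2, 7] / [3, 4] / [5, 6] / [8];  Q = [1, 2, 7] / [3, 6] / [4, 8] / [5];  common shape = (3, 2, 2, 1)

Row-insert the values π_1, π_2, … into P one at a time, bumping the leftmost entry strictly greater than the inserted value down to the next row. The recording tableau Q records, in position (i, j), the step at which that cell was added to P.
  Insert 5 (step 1): P = [5];  Q = [1]
  Insert 8 (step 2): P = [5, 8];  Q = [1, 2]
  Insert 6 (step 3): P = [5, 6] / [8];  Q = [1, 2] / [3]
  Insert 3 (step 4): P = [3, 6] / [5] / [8];  Q = [1, 2] / [3] / [4]
  Insert 1 (step 5): P = [1, 6] / [3] / [5] / [8];  Q = [1, 2] / [3] / [4] / [5]
  Insert 4 (step 6): P = [1, 4] / [3, 6] / [5] / [8];  Q = [1, 2] / [3, 6] / [4] / [5]
  Insert 7 (step 7): P = [1, 4, 7] / [3, 6] / [5] / [8];  Q = [1, 2, 7] / [3, 6] / [4] / [5]
  Insert 2 (step 8): P = [1, 2, 7] / [3, 4] / [5, 6] / [8];  Q = [1, 2, 7] / [3, 6] / [4, 8] / [5]
Final shape: (3, 2, 2, 1).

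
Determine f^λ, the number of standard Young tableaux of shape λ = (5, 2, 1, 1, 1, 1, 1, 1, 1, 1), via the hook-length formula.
# SYT of shape (5, 2, 1, 1, 1, 1, 1, 1, 1, 1) = 7722

Hook-length formula: f^λ = n! / Π hook(c), product over all cells c of the Young diagram. For λ = (5, 2, 1, 1, 1, 1, 1, 1, 1, 1), n = 15 boxes. Hook lengths by row (left-to-right, top-to-bottom): [14, 5, 3, 2, 1]; [10, 1]; [8]; [7]; [6]; [5]; [4]; [3]; [2]; [1]. Product of hooks = 169344000. So f^λ = 15! / 169344000 = 1307674368000 / 169344000 = 7722.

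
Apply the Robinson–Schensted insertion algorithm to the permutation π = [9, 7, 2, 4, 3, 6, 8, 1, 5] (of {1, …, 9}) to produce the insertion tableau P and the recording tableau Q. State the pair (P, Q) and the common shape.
P = [1, 3, 5, 8] / [2, 6] / [4] / [7] / [9];  Q = [1, 4, 6, 7] / [2, 9] / [3] / [5] / [8];  common shape = (4, 2, 1, 1, 1)

Row-insert the values π_1, π_2, … into P one at a time, bumping the leftmost entry strictly greater than the inserted value down to the next row. The recording tableau Q records, in position (i, j), the step at which that cell was added to P.
  Insert 9 (step 1): P = [9];  Q = [1]
  Insert 7 (step 2): P = [7] / [9];  Q = [1] / [2]
  Insert 2 (step 3): P = [2] / [7] / [9];  Q = [1] / [2] / [3]
  Insert 4 (step 4): P = [2, 4] / [7] / [9];  Q = [1, 4] / [2] / [3]
  Insert 3 (step 5): P = [2, 3] / [4] / [7] / [9];  Q = [1, 4] / [2] / [3] / [5]
  Insert 6 (step 6): P = [2, 3, 6] / [4] / [7] / [9];  Q = [1, 4, 6] / [2] / [3] / [5]
  Insert 8 (step 7): P = [2, 3, 6, 8] / [4] / [7] / [9];  Q = [1, 4, 6, 7] / [2] / [3] / [5]
  Insert 1 (step 8): P = [1, 3, 6, 8] / [2] / [4] / [7] / [9];  Q = [1, 4, 6, 7] / [2] / [3] / [5] / [8]
  Insert 5 (step 9): P = [1, 3, 5, 8] / [2, 6] / [4] / [7] / [9];  Q = [1, 4, 6, 7] / [2, 9] / [3] / [5] / [8]
Final shape: (4, 2, 1, 1, 1).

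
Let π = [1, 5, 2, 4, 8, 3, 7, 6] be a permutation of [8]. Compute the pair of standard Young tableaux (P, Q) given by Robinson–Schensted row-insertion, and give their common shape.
P = [1, 2, 3, 6] / [4, 7] / [5, 8];  Q = [1, 2, 4, 5] / [3, 7] / [6, 8];  common shape = (4, 2, 2)

Row-insert the values π_1, π_2, … into P one at a time, bumping the leftmost entry strictly greater than the inserted value down to the next row. The recording tableau Q records, in position (i, j), the step at which that cell was added to P.
  Insert 1 (step 1): P = [1];  Q = [1]
  Insert 5 (step 2): P = [1, 5];  Q = [1, 2]
  Insert 2 (step 3): P = [1, 2] / [5];  Q = [1, 2] / [3]
  Insert 4 (step 4): P = [1, 2, 4] / [5];  Q = [1, 2, 4] / [3]
  Insert 8 (step 5): P = [1, 2, 4, 8] / [5];  Q = [1, 2, 4, 5] / [3]
  Insert 3 (step 6): P = [1, 2, 3, 8] / [4] / [5];  Q = [1, 2, 4, 5] / [3] / [6]
  Insert 7 (step 7): P = [1, 2, 3, 7] / [4, 8] / [5];  Q = [1, 2, 4, 5] / [3, 7] / [6]
  Insert 6 (step 8): P = [1, 2, 3, 6] / [4, 7] / [5, 8];  Q = [1, 2, 4, 5] / [3, 7] / [6, 8]
Final shape: (4, 2, 2).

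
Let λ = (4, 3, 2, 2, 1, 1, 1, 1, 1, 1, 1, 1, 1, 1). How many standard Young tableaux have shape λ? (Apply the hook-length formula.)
# SYT of shape (4, 3, 2, 2, 1, 1, 1, 1, 1, 1, 1, 1, 1, 1) = 2457840

Hook-length formula: f^λ = n! / Π hook(c), product over all cells c of the Young diagram. For λ = (4, 3, 2, 2, 1, 1, 1, 1, 1, 1, 1, 1, 1, 1), n = 21 boxes. Hook lengths by row (left-to-right, top-to-bottom): [17, 6, 3, 1]; [15, 4, 1]; [13, 2]; [12, 1]; [10]; [9]; [8]; [7]; [6]; [5]; [4]; [3]; [2]; [1]. Product of hooks = 20786927616000. So f^λ = 21! / 20786927616000 = 51090942171709440000 / 20786927616000 = 2457840.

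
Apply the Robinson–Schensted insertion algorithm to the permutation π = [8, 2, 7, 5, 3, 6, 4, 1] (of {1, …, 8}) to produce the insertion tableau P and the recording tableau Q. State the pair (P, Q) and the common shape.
P = [1, 3, 4] / [2, 6] / [5] / [7] / [8];  Q = [1, 3, 6] / [2, 7] / [4] / [5] / [8];  common shape = (3, 2, 1, 1, 1)

Row-insert the values π_1, π_2, … into P one at a time, bumping the leftmost entry strictly greater than the inserted value down to the next row. The recording tableau Q records, in position (i, j), the step at which that cell was added to P.
  Insert 8 (step 1): P = [8];  Q = [1]
  Insert 2 (step 2): P = [2] / [8];  Q = [1] / [2]
  Insert 7 (step 3): P = [2, 7] / [8];  Q = [1, 3] / [2]
  Insert 5 (step 4): P = [2, 5] / [7] / [8];  Q = [1, 3] / [2] / [4]
  Insert 3 (step 5): P = [2, 3] / [5] / [7] / [8];  Q = [1, 3] / [2] / [4] / [5]
  Insert 6 (step 6): P = [2, 3, 6] / [5] / [7] / [8];  Q = [1, 3, 6] / [2] / [4] / [5]
  Insert 4 (step 7): P = [2, 3, 4] / [5, 6] / [7] / [8];  Q = [1, 3, 6] / [2, 7] / [4] / [5]
  Insert 1 (step 8): P = [1, 3, 4] / [2, 6] / [5] / [7] / [8];  Q = [1, 3, 6] / [2, 7] / [4] / [5] / [8]
Final shape: (3, 2, 1, 1, 1).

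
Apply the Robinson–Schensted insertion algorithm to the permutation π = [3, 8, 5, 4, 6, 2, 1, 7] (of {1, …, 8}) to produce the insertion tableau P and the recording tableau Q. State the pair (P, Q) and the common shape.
P = [1, 4, 6, 7] / [2] / [3] / [5] / [8];  Q = [1, 2, 5, 8] / [3] / [4] / [6] / [7];  common shape = (4, 1, 1, 1, 1)

Row-insert the values π_1, π_2, … into P one at a time, bumping the leftmost entry strictly greater than the inserted value down to the next row. The recording tableau Q records, in position (i, j), the step at which that cell was added to P.
  Insert 3 (step 1): P = [3];  Q = [1]
  Insert 8 (step 2): P = [3, 8];  Q = [1, 2]
  Insert 5 (step 3): P = [3, 5] / [8];  Q = [1, 2] / [3]
  Insert 4 (step 4): P = [3, 4] / [5] / [8];  Q = [1, 2] / [3] / [4]
  Insert 6 (step 5): P = [3, 4, 6] / [5] / [8];  Q = [1, 2, 5] / [3] / [4]
  Insert 2 (step 6): P = [2, 4, 6] / [3] / [5] / [8];  Q = [1, 2, 5] / [3] / [4] / [6]
  Insert 1 (step 7): P = [1, 4, 6] / [2] / [3] / [5] / [8];  Q = [1, 2, 5] / [3] / [4] / [6] / [7]
  Insert 7 (step 8): P = [1, 4, 6, 7] / [2] / [3] / [5] / [8];  Q = [1, 2, 5, 8] / [3] / [4] / [6] / [7]
Final shape: (4, 1, 1, 1, 1).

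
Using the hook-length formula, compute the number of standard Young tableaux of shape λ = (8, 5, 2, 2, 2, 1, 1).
# SYT of shape (8, 5, 2, 2, 2, 1, 1) = 435352320

Hook-length formula: f^λ = n! / Π hook(c), product over all cells c of the Young diagram. For λ = (8, 5, 2, 2, 2, 1, 1), n = 21 boxes. Hook lengths by row (left-to-right, top-to-bottom): [14, 11, 7, 6, 5, 3, 2, 1]; [10, 7, 3, 2, 1]; [6, 3]; [5, 2]; [4, 1]; [2]; [1]. Product of hooks = 117355392000. So f^λ = 21! / 117355392000 = 51090942171709440000 / 117355392000 = 435352320.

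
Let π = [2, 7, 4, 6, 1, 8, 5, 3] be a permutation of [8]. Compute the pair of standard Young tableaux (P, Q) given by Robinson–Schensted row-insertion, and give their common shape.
P = [1, 3, 5, 8] / [2, 4] / [6] / [7];  Q = [1, 2, 4, 6] / [3, 7] / [5] / [8];  common shape = (4, 2, 1, 1)

Row-insert the values π_1, π_2, … into P one at a time, bumping the leftmost entry strictly greater than the inserted value down to the next row. The recording tableau Q records, in position (i, j), the step at which that cell was added to P.
  Insert 2 (step 1): P = [2];  Q = [1]
  Insert 7 (step 2): P = [2, 7];  Q = [1, 2]
  Insert 4 (step 3): P = [2, 4] / [7];  Q = [1, 2] / [3]
  Insert 6 (step 4): P = [2, 4, 6] / [7];  Q = [1, 2, 4] / [3]
  Insert 1 (step 5): P = [1, 4, 6] / [2] / [7];  Q = [1, 2, 4] / [3] / [5]
  Insert 8 (step 6): P = [1, 4, 6, 8] / [2] / [7];  Q = [1, 2, 4, 6] / [3] / [5]
  Insert 5 (step 7): P = [1, 4, 5, 8] / [2, 6] / [7];  Q = [1, 2, 4, 6] / [3, 7] / [5]
  Insert 3 (step 8): P = [1, 3, 5, 8] / [2, 4] / [6] / [7];  Q = [1, 2, 4, 6] / [3, 7] / [5] / [8]
Final shape: (4, 2, 1, 1).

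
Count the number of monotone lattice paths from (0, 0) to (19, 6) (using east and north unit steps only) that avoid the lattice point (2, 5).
Number of paths = 176722

Total paths from (0, 0) to (19, 6): C(25, 19) = 177100. Paths through (2, 5): (paths (0, 0) → (2, 5)) × (paths (2, 5) → (19, 6)) = C(7, 2) · C(18, 17) = 21 · 18 = 378. Avoidance count = 177100 − 378 = 176722.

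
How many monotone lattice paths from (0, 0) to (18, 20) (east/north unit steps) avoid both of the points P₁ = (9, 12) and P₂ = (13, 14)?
Number of paths = 19202562610

Inclusion–exclusion. Total paths: C(38, 18) = 33578000610. Through P₁: C(21, 9)·C(17, 9) = 7145438300. Through P₂: C(27, 13)·C(11, 5) = 9266934600. Since P₁ is strictly southwest of P₂, a monotone path through both must visit P₁ then P₂; paths through both = C(21, 9)·C(6, 4)·C(11, 5) = 2036934900. Avoid both = 33578000610 − 7145438300 − 9266934600 + 2036934900 = 19202562610.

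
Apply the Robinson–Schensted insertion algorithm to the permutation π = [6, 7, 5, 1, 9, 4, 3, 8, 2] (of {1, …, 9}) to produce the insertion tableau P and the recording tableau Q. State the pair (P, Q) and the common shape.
P = [1, 2, 8] / [3, 7, 9] / [4] / [5] / [6];  Q = [1, 2, 5] / [3, 6, 8] / [4] / [7] / [9];  common shape = (3, 3, 1, 1, 1)

Row-insert the values π_1, π_2, … into P one at a time, bumping the leftmost entry strictly greater than the inserted value down to the next row. The recording tableau Q records, in position (i, j), the step at which that cell was added to P.
  Insert 6 (step 1): P = [6];  Q = [1]
  Insert 7 (step 2): P = [6, 7];  Q = [1, 2]
  Insert 5 (step 3): P = [5, 7] / [6];  Q = [1, 2] / [3]
  Insert 1 (step 4): P = [1, 7] / [5] / [6];  Q = [1, 2] / [3] / [4]
  Insert 9 (step 5): P = [1, 7, 9] / [5] / [6];  Q = [1, 2, 5] / [3] / [4]
  Insert 4 (step 6): P = [1, 4, 9] / [5, 7] / [6];  Q = [1, 2, 5] / [3, 6] / [4]
  Insert 3 (step 7): P = [1, 3, 9] / [4, 7] / [5] / [6];  Q = [1, 2, 5] / [3, 6] / [4] / [7]
  Insert 8 (step 8): P = [1, 3, 8] / [4, 7, 9] / [5] / [6];  Q = [1, 2, 5] / [3, 6, 8] / [4] / [7]
  Insert 2 (step 9): P = [1, 2, 8] / [3, 7, 9] / [4] / [5] / [6];  Q = [1, 2, 5] / [3, 6, 8] / [4] / [7] / [9]
Final shape: (3, 3, 1, 1, 1).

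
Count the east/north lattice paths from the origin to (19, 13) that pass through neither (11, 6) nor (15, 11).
Number of paths = 175232280

Inclusion–exclusion. Total paths: C(32, 19) = 347373600. Through P₁: C(17, 11)·C(15, 8) = 79639560. Through P₂: C(26, 15)·C(6, 4) = 115892400. Since P₁ is strictly southwest of P₂, a monotone path through both must visit P₁ then P₂; paths through both = C(17, 11)·C(9, 4)·C(6, 4) = 23390640. Avoid both = 347373600 − 79639560 − 115892400 + 23390640 = 175232280.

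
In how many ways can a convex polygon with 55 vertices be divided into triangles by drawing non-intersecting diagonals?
C_53 = 116157871455782434250553845880

These polygon triangulations are counted by the Catalan number C_n = (1/(n + 1)) · C(2n, n). For n = 53: C_53 = (1/54) · C(106, 53) = 6272525058612251449529907677520/54 = 116157871455782434250553845880.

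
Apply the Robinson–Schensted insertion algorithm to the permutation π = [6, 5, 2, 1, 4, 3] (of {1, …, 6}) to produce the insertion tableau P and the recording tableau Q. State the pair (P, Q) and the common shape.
P = [1, 3] / [2, 4] / [5] / [6];  Q = [1, 5] / [2, 6] / [3] / [4];  common shape = (2, 2, 1, 1)

Row-insert the values π_1, π_2, … into P one at a time, bumping the leftmost entry strictly greater than the inserted value down to the next row. The recording tableau Q records, in position (i, j), the step at which that cell was added to P.
  Insert 6 (step 1): P = [6];  Q = [1]
  Insert 5 (step 2): P = [5] / [6];  Q = [1] / [2]
  Insert 2 (step 3): P = [2] / [5] / [6];  Q = [1] / [2] / [3]
  Insert 1 (step 4): P = [1] / [2] / [5] / [6];  Q = [1] / [2] / [3] / [4]
  Insert 4 (step 5): P = [1, 4] / [2] / [5] / [6];  Q = [1, 5] / [2] / [3] / [4]
  Insert 3 (step 6): P = [1, 3] / [2, 4] / [5] / [6];  Q = [1, 5] / [2, 6] / [3] / [4]
Final shape: (2, 2, 1, 1).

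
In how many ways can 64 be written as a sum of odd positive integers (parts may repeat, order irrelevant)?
p_odd(64) = 16444

Enumerate partitions using only odd parts via the recurrence o(n, m) = o(n, m−2) + o(n−m, m) over odd m, starting from the largest odd part ≤ n. This gives p_odd(64) = 16444. (Euler's theorem: equals the count of distinct-part partitions.)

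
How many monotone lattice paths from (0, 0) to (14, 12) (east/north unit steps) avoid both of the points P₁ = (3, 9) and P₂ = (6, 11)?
Number of paths = 9486036

Inclusion–exclusion. Total paths: C(26, 14) = 9657700. Through P₁: C(12, 3)·C(14, 11) = 80080. Through P₂: C(17, 6)·C(9, 8) = 111384. Since P₁ is strictly southwest of P₂, a monotone path through both must visit P₁ then P₂; paths through both = C(12, 3)·C(5, 3)·C(9, 8) = 19800. Avoid both = 9657700 − 80080 − 111384 + 19800 = 9486036.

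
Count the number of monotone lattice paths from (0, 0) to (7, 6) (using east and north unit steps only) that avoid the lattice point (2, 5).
Number of paths = 1590

Total paths from (0, 0) to (7, 6): C(13, 7) = 1716. Paths through (2, 5): (paths (0, 0) → (2, 5)) × (paths (2, 5) → (7, 6)) = C(7, 2) · C(6, 5) = 21 · 6 = 126. Avoidance count = 1716 − 126 = 1590.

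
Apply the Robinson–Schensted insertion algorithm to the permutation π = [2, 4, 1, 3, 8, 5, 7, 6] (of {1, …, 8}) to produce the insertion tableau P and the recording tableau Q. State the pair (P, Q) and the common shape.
P = [1, 3, 5, 6] / [2, 4, 7] / [8];  Q = [1, 2, 5, 7] / [3, 4, 6] / [8];  common shape = (4, 3, 1)

Row-insert the values π_1, π_2, … into P one at a time, bumping the leftmost entry strictly greater than the inserted value down to the next row. The recording tableau Q records, in position (i, j), the step at which that cell was added to P.
  Insert 2 (step 1): P = [2];  Q = [1]
  Insert 4 (step 2): P = [2, 4];  Q = [1, 2]
  Insert 1 (step 3): P = [1, 4] / [2];  Q = [1, 2] / [3]
  Insert 3 (step 4): P = [1, 3] / [2, 4];  Q = [1, 2] / [3, 4]
  Insert 8 (step 5): P = [1, 3, 8] / [2, 4];  Q = [1, 2, 5] / [3, 4]
  Insert 5 (step 6): P = [1, 3, 5] / [2, 4, 8];  Q = [1, 2, 5] / [3, 4, 6]
  Insert 7 (step 7): P = [1, 3, 5, 7] / [2, 4, 8];  Q = [1, 2, 5, 7] / [3, 4, 6]
  Insert 6 (step 8): P = [1, 3, 5, 6] / [2, 4, 7] / [8];  Q = [1, 2, 5, 7] / [3, 4, 6] / [8]
Final shape: (4, 3, 1).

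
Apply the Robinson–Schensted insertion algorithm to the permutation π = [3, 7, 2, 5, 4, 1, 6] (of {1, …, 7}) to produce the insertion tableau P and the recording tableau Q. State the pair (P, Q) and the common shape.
P = [1, 4, 6] / [2, 5] / [3] / [7];  Q = [1, 2, 7] / [3, 4] / [5] / [6];  common shape = (3, 2, 1, 1)

Row-insert the values π_1, π_2, … into P one at a time, bumping the leftmost entry strictly greater than the inserted value down to the next row. The recording tableau Q records, in position (i, j), the step at which that cell was added to P.
  Insert 3 (step 1): P = [3];  Q = [1]
  Insert 7 (step 2): P = [3, 7];  Q = [1, 2]
  Insert 2 (step 3): P = [2, 7] / [3];  Q = [1, 2] / [3]
  Insert 5 (step 4): P = [2, 5] / [3, 7];  Q = [1, 2] / [3, 4]
  Insert 4 (step 5): P = [2, 4] / [3, 5] / [7];  Q = [1, 2] / [3, 4] / [5]
  Insert 1 (step 6): P = [1, 4] / [2, 5] / [3] / [7];  Q = [1, 2] / [3, 4] / [5] / [6]
  Insert 6 (step 7): P = [1, 4, 6] / [2, 5] / [3] / [7];  Q = [1, 2, 7] / [3, 4] / [5] / [6]
Final shape: (3, 2, 1, 1).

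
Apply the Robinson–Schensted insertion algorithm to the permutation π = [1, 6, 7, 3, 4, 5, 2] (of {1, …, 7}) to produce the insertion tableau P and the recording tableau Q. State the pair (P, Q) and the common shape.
P = [1, 2, 4, 5] / [3, 7] / [6];  Q = [1, 2, 3, 6] / [4, 5] / [7];  common shape = (4, 2, 1)

Row-insert the values π_1, π_2, … into P one at a time, bumping the leftmost entry strictly greater than the inserted value down to the next row. The recording tableau Q records, in position (i, j), the step at which that cell was added to P.
  Insert 1 (step 1): P = [1];  Q = [1]
  Insert 6 (step 2): P = [1, 6];  Q = [1, 2]
  Insert 7 (step 3): P = [1, 6, 7];  Q = [1, 2, 3]
  Insert 3 (step 4): P = [1, 3, 7] / [6];  Q = [1, 2, 3] / [4]
  Insert 4 (step 5): P = [1, 3, 4] / [6, 7];  Q = [1, 2, 3] / [4, 5]
  Insert 5 (step 6): P = [1, 3, 4, 5] / [6, 7];  Q = [1, 2, 3, 6] / [4, 5]
  Insert 2 (step 7): P = [1, 2, 4, 5] / [3, 7] / [6];  Q = [1, 2, 3, 6] / [4, 5] / [7]
Final shape: (4, 2, 1).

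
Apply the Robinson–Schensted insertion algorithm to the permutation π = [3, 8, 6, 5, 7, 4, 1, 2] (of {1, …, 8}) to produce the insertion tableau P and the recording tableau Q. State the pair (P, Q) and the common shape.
P = [1, 2, 7] / [3, 4] / [5] / [6] / [8];  Q = [1, 2, 5] / [3, 8] / [4] / [6] / [7];  common shape = (3, 2, 1, 1, 1)

Row-insert the values π_1, π_2, … into P one at a time, bumping the leftmost entry strictly greater than the inserted value down to the next row. The recording tableau Q records, in position (i, j), the step at which that cell was added to P.
  Insert 3 (step 1): P = [3];  Q = [1]
  Insert 8 (step 2): P = [3, 8];  Q = [1, 2]
  Insert 6 (step 3): P = [3, 6] / [8];  Q = [1, 2] / [3]
  Insert 5 (step 4): P = [3, 5] / [6] / [8];  Q = [1, 2] / [3] / [4]
  Insert 7 (step 5): P = [3, 5, 7] / [6] / [8];  Q = [1, 2, 5] / [3] / [4]
  Insert 4 (step 6): P = [3, 4, 7] / [5] / [6] / [8];  Q = [1, 2, 5] / [3] / [4] / [6]
  Insert 1 (step 7): P = [1, 4, 7] / [3] / [5] / [6] / [8];  Q = [1, 2, 5] / [3] / [4] / [6] / [7]
  Insert 2 (step 8): P = [1, 2, 7] / [3, 4] / [5] / [6] / [8];  Q = [1, 2, 5] / [3, 8] / [4] / [6] / [7]
Final shape: (3, 2, 1, 1, 1).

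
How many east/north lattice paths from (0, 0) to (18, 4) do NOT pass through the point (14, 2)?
Number of paths = 5515

Total paths from (0, 0) to (18, 4): C(22, 18) = 7315. Paths through (14, 2): (paths (0, 0) → (14, 2)) × (paths (14, 2) → (18, 4)) = C(16, 14) · C(6, 4) = 120 · 15 = 1800. Avoidance count = 7315 − 1800 = 5515.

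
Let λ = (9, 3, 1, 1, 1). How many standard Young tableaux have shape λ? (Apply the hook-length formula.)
# SYT of shape (9, 3, 1, 1, 1) = 26950

Hook-length formula: f^λ = n! / Π hook(c), product over all cells c of the Young diagram. For λ = (9, 3, 1, 1, 1), n = 15 boxes. Hook lengths by row (left-to-right, top-to-bottom): [13, 9, 8, 6, 5, 4, 3, 2, 1]; [6, 2, 1]; [3]; [2]; [1]. Product of hooks = 48522240. So f^λ = 15! / 48522240 = 1307674368000 / 48522240 = 26950.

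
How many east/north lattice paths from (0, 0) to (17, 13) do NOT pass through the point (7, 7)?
Number of paths = 92276394

Total paths from (0, 0) to (17, 13): C(30, 17) = 119759850. Paths through (7, 7): (paths (0, 0) → (7, 7)) × (paths (7, 7) → (17, 13)) = C(14, 7) · C(16, 10) = 3432 · 8008 = 27483456. Avoidance count = 119759850 − 27483456 = 92276394.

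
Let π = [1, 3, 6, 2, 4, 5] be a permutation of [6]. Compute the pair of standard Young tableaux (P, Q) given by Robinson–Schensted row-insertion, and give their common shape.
P = [1, 2, 4, 5] / [3, 6];  Q = [1, 2, 3, 6] / [4, 5];  common shape = (4, 2)

Row-insert the values π_1, π_2, … into P one at a time, bumping the leftmost entry strictly greater than the inserted value down to the next row. The recording tableau Q records, in position (i, j), the step at which that cell was added to P.
  Insert 1 (step 1): P = [1];  Q = [1]
  Insert 3 (step 2): P = [1, 3];  Q = [1, 2]
  Insert 6 (step 3): P = [1, 3, 6];  Q = [1, 2, 3]
  Insert 2 (step 4): P = [1, 2, 6] / [3];  Q = [1, 2, 3] / [4]
  Insert 4 (step 5): P = [1, 2, 4] / [3, 6];  Q = [1, 2, 3] / [4, 5]
  Insert 5 (step 6): P = [1, 2, 4, 5] / [3, 6];  Q = [1, 2, 3, 6] / [4, 5]
Final shape: (4, 2).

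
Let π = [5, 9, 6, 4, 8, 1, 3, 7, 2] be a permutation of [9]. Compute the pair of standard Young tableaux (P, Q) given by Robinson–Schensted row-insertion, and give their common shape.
P = [1, 2, 7] / [3, 6, 8] / [4] / [5] / [9];  Q = [1, 2, 5] / [3, 7, 8] / [4] / [6] / [9];  common shape = (3, 3, 1, 1, 1)

Row-insert the values π_1, π_2, … into P one at a time, bumping the leftmost entry strictly greater than the inserted value down to the next row. The recording tableau Q records, in position (i, j), the step at which that cell was added to P.
  Insert 5 (step 1): P = [5];  Q = [1]
  Insert 9 (step 2): P = [5, 9];  Q = [1, 2]
  Insert 6 (step 3): P = [5, 6] / [9];  Q = [1, 2] / [3]
  Insert 4 (step 4): P = [4, 6] / [5] / [9];  Q = [1, 2] / [3] / [4]
  Insert 8 (step 5): P = [4, 6, 8] / [5] / [9];  Q = [1, 2, 5] / [3] / [4]
  Insert 1 (step 6): P = [1, 6, 8] / [4] / [5] / [9];  Q = [1, 2, 5] / [3] / [4] / [6]
  Insert 3 (step 7): P = [1, 3, 8] / [4, 6] / [5] / [9];  Q = [1, 2, 5] / [3, 7] / [4] / [6]
  Insert 7 (step 8): P = [1, 3, 7] / [4, 6, 8] / [5] / [9];  Q = [1, 2, 5] / [3, 7, 8] / [4] / [6]
  Insert 2 (step 9): P = [1, 2, 7] / [3, 6, 8] / [4] / [5] / [9];  Q = [1, 2, 5] / [3, 7, 8] / [4] / [6] / [9]
Final shape: (3, 3, 1, 1, 1).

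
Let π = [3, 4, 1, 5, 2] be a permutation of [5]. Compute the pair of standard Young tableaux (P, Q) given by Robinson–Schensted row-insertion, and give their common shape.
P = [1, 2, 5] / [3, 4];  Q = [1, 2, 4] / [3, 5];  common shape = (3, 2)

Row-insert the values π_1, π_2, … into P one at a time, bumping the leftmost entry strictly greater than the inserted value down to the next row. The recording tableau Q records, in position (i, j), the step at which that cell was added to P.
  Insert 3 (step 1): P = [3];  Q = [1]
  Insert 4 (step 2): P = [3, 4];  Q = [1, 2]
  Insert 1 (step 3): P = [1, 4] / [3];  Q = [1, 2] / [3]
  Insert 5 (step 4): P = [1, 4, 5] / [3];  Q = [1, 2, 4] / [3]
  Insert 2 (step 5): P = [1, 2, 5] / [3, 4];  Q = [1, 2, 4] / [3, 5]
Final shape: (3, 2).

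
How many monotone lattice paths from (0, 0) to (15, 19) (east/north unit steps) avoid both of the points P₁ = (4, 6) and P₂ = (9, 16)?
Number of paths = 1213140300

Inclusion–exclusion. Total paths: C(34, 15) = 1855967520. Through P₁: C(10, 4)·C(24, 11) = 524190240. Through P₂: C(25, 9)·C(9, 6) = 171609900. Since P₁ is strictly southwest of P₂, a monotone path through both must visit P₁ then P₂; paths through both = C(10, 4)·C(15, 5)·C(9, 6) = 52972920. Avoid both = 1855967520 − 524190240 − 171609900 + 52972920 = 1213140300.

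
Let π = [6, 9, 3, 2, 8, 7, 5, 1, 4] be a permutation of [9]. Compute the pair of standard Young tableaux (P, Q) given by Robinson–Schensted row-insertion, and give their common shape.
P = [1, 4] / [2, 5] / [3, 7] / [6, 8] / [9];  Q = [1, 2] / [3, 5] / [4, 6] / [7, 9] / [8];  common shape = (2, 2, 2, 2, 1)

Row-insert the values π_1, π_2, … into P one at a time, bumping the leftmost entry strictly greater than the inserted value down to the next row. The recording tableau Q records, in position (i, j), the step at which that cell was added to P.
  Insert 6 (step 1): P = [6];  Q = [1]
  Insert 9 (step 2): P = [6, 9];  Q = [1, 2]
  Insert 3 (step 3): P = [3, 9] / [6];  Q = [1, 2] / [3]
  Insert 2 (step 4): P = [2, 9] / [3] / [6];  Q = [1, 2] / [3] / [4]
  Insert 8 (step 5): P = [2, 8] / [3, 9] / [6];  Q = [1, 2] / [3, 5] / [4]
  Insert 7 (step 6): P = [2, 7] / [3, 8] / [6, 9];  Q = [1, 2] / [3, 5] / [4, 6]
  Insert 5 (step 7): P = [2, 5] / [3, 7] / [6, 8] / [9];  Q = [1, 2] / [3, 5] / [4, 6] / [7]
  Insert 1 (step 8): P = [1, 5] / [2, 7] / [3, 8] / [6] / [9];  Q = [1, 2] / [3, 5] / [4, 6] / [7] / [8]
  Insert 4 (step 9): P = [1, 4] / [2, 5] / [3, 7] / [6, 8] / [9];  Q = [1, 2] / [3, 5] / [4, 6] / [7, 9] / [8]
Final shape: (2, 2, 2, 2, 1).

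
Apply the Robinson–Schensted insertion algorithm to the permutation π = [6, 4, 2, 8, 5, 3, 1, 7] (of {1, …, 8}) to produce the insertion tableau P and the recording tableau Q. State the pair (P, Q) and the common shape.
P = [1, 3, 7] / [2, 5] / [4, 8] / [6];  Q = [1, 4, 8] / [2, 5] / [3, 6] / [7];  common shape = (3, 2, 2, 1)

Row-insert the values π_1, π_2, … into P one at a time, bumping the leftmost entry strictly greater than the inserted value down to the next row. The recording tableau Q records, in position (i, j), the step at which that cell was added to P.
  Insert 6 (step 1): P = [6];  Q = [1]
  Insert 4 (step 2): P = [4] / [6];  Q = [1] / [2]
  Insert 2 (step 3): P = [2] / [4] / [6];  Q = [1] / [2] / [3]
  Insert 8 (step 4): P = [2, 8] / [4] / [6];  Q = [1, 4] / [2] / [3]
  Insert 5 (step 5): P = [2, 5] / [4, 8] / [6];  Q = [1, 4] / [2, 5] / [3]
  Insert 3 (step 6): P = [2, 3] / [4, 5] / [6, 8];  Q = [1, 4] / [2, 5] / [3, 6]
  Insert 1 (step 7): P = [1, 3] / [2, 5] / [4, 8] / [6];  Q = [1, 4] / [2, 5] / [3, 6] / [7]
  Insert 7 (step 8): P = [1, 3, 7] / [2, 5] / [4, 8] / [6];  Q = [1, 4, 8] / [2, 5] / [3, 6] / [7]
Final shape: (3, 2, 2, 1).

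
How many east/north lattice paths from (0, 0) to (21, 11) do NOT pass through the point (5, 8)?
Number of paths = 127777377

Total paths from (0, 0) to (21, 11): C(32, 21) = 129024480. Paths through (5, 8): (paths (0, 0) → (5, 8)) × (paths (5, 8) → (21, 11)) = C(13, 5) · C(19, 16) = 1287 · 969 = 1247103. Avoidance count = 129024480 − 1247103 = 127777377.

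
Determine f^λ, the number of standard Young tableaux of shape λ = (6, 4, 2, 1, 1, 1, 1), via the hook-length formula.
# SYT of shape (6, 4, 2, 1, 1, 1, 1) = 600600

Hook-length formula: f^λ = n! / Π hook(c), product over all cells c of the Young diagram. For λ = (6, 4, 2, 1, 1, 1, 1), n = 16 boxes. Hook lengths by row (left-to-right, top-to-bottom): [12, 7, 5, 4, 2, 1]; [9, 4, 2, 1]; [6, 1]; [4]; [3]; [2]; [1]. Product of hooks = 34836480. So f^λ = 16! / 34836480 = 20922789888000 / 34836480 = 600600.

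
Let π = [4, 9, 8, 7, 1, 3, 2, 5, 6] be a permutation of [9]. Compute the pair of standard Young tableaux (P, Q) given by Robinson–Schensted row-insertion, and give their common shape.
P = [1, 2, 5, 6] / [3, 7] / [4] / [8] / [9];  Q = [1, 2, 8, 9] / [3, 6] / [4] / [5] / [7];  common shape = (4, 2, 1, 1, 1)

Row-insert the values π_1, π_2, … into P one at a time, bumping the leftmost entry strictly greater than the inserted value down to the next row. The recording tableau Q records, in position (i, j), the step at which that cell was added to P.
  Insert 4 (step 1): P = [4];  Q = [1]
  Insert 9 (step 2): P = [4, 9];  Q = [1, 2]
  Insert 8 (step 3): P = [4, 8] / [9];  Q = [1, 2] / [3]
  Insert 7 (step 4): P = [4, 7] / [8] / [9];  Q = [1, 2] / [3] / [4]
  Insert 1 (step 5): P = [1, 7] / [4] / [8] / [9];  Q = [1, 2] / [3] / [4] / [5]
  Insert 3 (step 6): P = [1, 3] / [4, 7] / [8] / [9];  Q = [1, 2] / [3, 6] / [4] / [5]
  Insert 2 (step 7): P = [1, 2] / [3, 7] / [4] / [8] / [9];  Q = [1, 2] / [3, 6] / [4] / [5] / [7]
  Insert 5 (step 8): P = [1, 2, 5] / [3, 7] / [4] / [8] / [9];  Q = [1, 2, 8] / [3, 6] / [4] / [5] / [7]
  Insert 6 (step 9): P = [1, 2, 5, 6] / [3, 7] / [4] / [8] / [9];  Q = [1, 2, 8, 9] / [3, 6] / [4] / [5] / [7]
Final shape: (4, 2, 1, 1, 1).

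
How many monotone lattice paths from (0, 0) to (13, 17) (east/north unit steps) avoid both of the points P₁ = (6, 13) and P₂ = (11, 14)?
Number of paths = 67860210

Inclusion–exclusion. Total paths: C(30, 13) = 119759850. Through P₁: C(19, 6)·C(11, 7) = 8953560. Through P₂: C(25, 11)·C(5, 2) = 44574000. Since P₁ is strictly southwest of P₂, a monotone path through both must visit P₁ then P₂; paths through both = C(19, 6)·C(6, 5)·C(5, 2) = 1627920. Avoid both = 119759850 − 8953560 − 44574000 + 1627920 = 67860210.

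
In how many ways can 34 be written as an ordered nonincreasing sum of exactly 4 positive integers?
p(34, 4 parts) = 297

Partitions of n into exactly k parts are in bijection with partitions of n − k into at most k parts (subtract 1 from each part). So p(34, exactly 4) = p(30, parts ≤ 4). Computing via the recurrence p(m, j) = p(m, j−1) + p(m−j, j) gives 297.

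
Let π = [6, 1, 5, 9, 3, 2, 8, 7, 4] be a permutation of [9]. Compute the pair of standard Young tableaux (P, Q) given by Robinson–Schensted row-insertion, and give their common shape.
P = [1, 2, 4] / [3, 7] / [5, 8] / [6, 9];  Q = [1, 3, 4] / [2, 7] / [5, 8] / [6, 9];  common shape = (3, 2, 2, 2)

Row-insert the values π_1, π_2, … into P one at a time, bumping the leftmost entry strictly greater than the inserted value down to the next row. The recording tableau Q records, in position (i, j), the step at which that cell was added to P.
  Insert 6 (step 1): P = [6];  Q = [1]
  Insert 1 (step 2): P = [1] / [6];  Q = [1] / [2]
  Insert 5 (step 3): P = [1, 5] / [6];  Q = [1, 3] / [2]
  Insert 9 (step 4): P = [1, 5, 9] / [6];  Q = [1, 3, 4] / [2]
  Insert 3 (step 5): P = [1, 3, 9] / [5] / [6];  Q = [1, 3, 4] / [2] / [5]
  Insert 2 (step 6): P = [1, 2, 9] / [3] / [5] / [6];  Q = [1, 3, 4] / [2] / [5] / [6]
  Insert 8 (step 7): P = [1, 2, 8] / [3, 9] / [5] / [6];  Q = [1, 3, 4] / [2, 7] / [5] / [6]
  Insert 7 (step 8): P = [1, 2, 7] / [3, 8] / [5, 9] / [6];  Q = [1, 3, 4] / [2, 7] / [5, 8] / [6]
  Insert 4 (step 9): P = [1, 2, 4] / [3, 7] / [5, 8] / [6, 9];  Q = [1, 3, 4] / [2, 7] / [5, 8] / [6, 9]
Final shape: (3, 2, 2, 2).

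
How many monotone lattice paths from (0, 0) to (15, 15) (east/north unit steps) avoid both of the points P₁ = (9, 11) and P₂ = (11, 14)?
Number of paths = 105956920

Inclusion–exclusion. Total paths: C(30, 15) = 155117520. Through P₁: C(20, 9)·C(10, 6) = 35271600. Through P₂: C(25, 11)·C(5, 4) = 22287000. Since P₁ is strictly southwest of P₂, a monotone path through both must visit P₁ then P₂; paths through both = C(20, 9)·C(5, 2)·C(5, 4) = 8398000. Avoid both = 155117520 − 35271600 − 22287000 + 8398000 = 105956920.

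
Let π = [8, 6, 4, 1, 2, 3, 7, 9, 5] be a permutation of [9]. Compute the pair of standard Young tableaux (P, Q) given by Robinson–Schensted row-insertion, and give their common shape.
P = [1, 2, 3, 5, 9] / [4, 7] / [6] / [8];  Q = [1, 5, 6, 7, 8] / [2, 9] / [3] / [4];  common shape = (5, 2, 1, 1)

Row-insert the values π_1, π_2, … into P one at a time, bumping the leftmost entry strictly greater than the inserted value down to the next row. The recording tableau Q records, in position (i, j), the step at which that cell was added to P.
  Insert 8 (step 1): P = [8];  Q = [1]
  Insert 6 (step 2): P = [6] / [8];  Q = [1] / [2]
  Insert 4 (step 3): P = [4] / [6] / [8];  Q = [1] / [2] / [3]
  Insert 1 (step 4): P = [1] / [4] / [6] / [8];  Q = [1] / [2] / [3] / [4]
  Insert 2 (step 5): P = [1, 2] / [4] / [6] / [8];  Q = [1, 5] / [2] / [3] / [4]
  Insert 3 (step 6): P = [1, 2, 3] / [4] / [6] / [8];  Q = [1, 5, 6] / [2] / [3] / [4]
  Insert 7 (step 7): P = [1, 2, 3, 7] / [4] / [6] / [8];  Q = [1, 5, 6, 7] / [2] / [3] / [4]
  Insert 9 (step 8): P = [1, 2, 3, 7, 9] / [4] / [6] / [8];  Q = [1, 5, 6, 7, 8] / [2] / [3] / [4]
  Insert 5 (step 9): P = [1, 2, 3, 5, 9] / [4, 7] / [6] / [8];  Q = [1, 5, 6, 7, 8] / [2, 9] / [3] / [4]
Final shape: (5, 2, 1, 1).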